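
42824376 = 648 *66087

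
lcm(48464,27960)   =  726960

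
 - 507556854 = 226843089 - 734399943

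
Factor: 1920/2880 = 2/3 = 2^1*3^( - 1 ) 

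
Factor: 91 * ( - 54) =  - 2^1*3^3*7^1*13^1   =  - 4914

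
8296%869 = 475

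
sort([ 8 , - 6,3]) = [ - 6,3, 8] 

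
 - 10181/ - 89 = 10181/89 = 114.39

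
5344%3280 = 2064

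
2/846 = 1/423 = 0.00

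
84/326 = 42/163 = 0.26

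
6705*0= 0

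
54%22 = 10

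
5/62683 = 5/62683 = 0.00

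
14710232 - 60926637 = -46216405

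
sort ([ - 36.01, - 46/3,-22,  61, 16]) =[ - 36.01, - 22,-46/3, 16, 61] 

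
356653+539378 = 896031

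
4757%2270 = 217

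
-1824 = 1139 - 2963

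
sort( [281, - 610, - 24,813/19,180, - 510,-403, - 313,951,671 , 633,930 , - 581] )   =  [ - 610,  -  581,-510, - 403, -313, - 24,813/19,180, 281,633, 671,930,951]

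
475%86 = 45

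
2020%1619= 401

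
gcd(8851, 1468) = 1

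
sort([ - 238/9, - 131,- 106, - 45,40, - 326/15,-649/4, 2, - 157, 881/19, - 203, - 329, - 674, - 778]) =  [-778, - 674,-329, - 203, - 649/4, - 157, - 131, - 106, - 45,-238/9,  -  326/15, 2, 40, 881/19]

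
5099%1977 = 1145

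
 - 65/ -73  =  65/73=0.89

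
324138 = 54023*6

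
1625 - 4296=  - 2671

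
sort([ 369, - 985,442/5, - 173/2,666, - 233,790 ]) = [ - 985, - 233  ,  -  173/2, 442/5, 369,666, 790]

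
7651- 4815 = 2836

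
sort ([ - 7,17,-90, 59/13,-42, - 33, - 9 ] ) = [ - 90, - 42  , - 33,-9 ,  -  7 , 59/13, 17]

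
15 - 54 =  - 39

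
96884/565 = 96884/565 = 171.48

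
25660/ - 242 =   -  107+ 117/121 =- 106.03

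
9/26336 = 9/26336 =0.00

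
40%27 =13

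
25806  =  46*561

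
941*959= 902419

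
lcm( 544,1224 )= 4896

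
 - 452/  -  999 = 452/999 = 0.45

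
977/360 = 977/360 = 2.71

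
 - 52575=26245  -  78820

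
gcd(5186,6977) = 1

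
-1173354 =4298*( - 273)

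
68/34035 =68/34035 = 0.00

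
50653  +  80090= 130743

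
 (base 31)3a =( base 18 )5D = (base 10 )103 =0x67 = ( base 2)1100111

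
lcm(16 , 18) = 144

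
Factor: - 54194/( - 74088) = 79/108= 2^(-2) * 3^ ( - 3) * 79^1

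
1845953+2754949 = 4600902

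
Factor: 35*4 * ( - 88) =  - 2^5*5^1*7^1*11^1 = - 12320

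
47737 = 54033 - 6296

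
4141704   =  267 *15512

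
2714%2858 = 2714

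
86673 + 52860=139533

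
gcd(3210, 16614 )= 6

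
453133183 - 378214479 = 74918704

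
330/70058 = 165/35029 =0.00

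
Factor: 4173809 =31^1 *134639^1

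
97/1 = 97 = 97.00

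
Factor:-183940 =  - 2^2*5^1*17^1*541^1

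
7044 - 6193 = 851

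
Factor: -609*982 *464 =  - 277489632 =- 2^5*3^1 *7^1*29^2*491^1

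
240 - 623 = - 383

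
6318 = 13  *486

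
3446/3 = 1148 + 2/3 = 1148.67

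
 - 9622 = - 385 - 9237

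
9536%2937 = 725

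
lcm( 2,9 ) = 18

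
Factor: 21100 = 2^2*5^2 * 211^1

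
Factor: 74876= 2^2*18719^1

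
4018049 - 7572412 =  - 3554363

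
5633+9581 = 15214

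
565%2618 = 565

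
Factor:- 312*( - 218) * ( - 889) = -2^4*3^1*7^1 * 13^1 * 109^1*127^1 = -60466224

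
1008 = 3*336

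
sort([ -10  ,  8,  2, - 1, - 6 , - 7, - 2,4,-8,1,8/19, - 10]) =[ - 10, - 10, - 8, - 7, - 6,-2, - 1,8/19,1,2,  4,8 ] 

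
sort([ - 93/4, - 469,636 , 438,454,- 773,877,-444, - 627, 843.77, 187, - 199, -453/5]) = [ - 773, - 627,-469, - 444, - 199, - 453/5, - 93/4, 187 , 438, 454,636,843.77, 877] 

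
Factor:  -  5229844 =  -2^2* 1307461^1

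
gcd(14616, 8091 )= 261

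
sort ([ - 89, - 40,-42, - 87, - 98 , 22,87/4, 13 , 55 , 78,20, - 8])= [ - 98, - 89, - 87,-42, - 40, - 8,13,20,87/4, 22,55, 78 ] 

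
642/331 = 1 + 311/331 = 1.94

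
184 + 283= 467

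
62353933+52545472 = 114899405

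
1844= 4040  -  2196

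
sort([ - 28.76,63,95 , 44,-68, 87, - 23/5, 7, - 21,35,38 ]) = [ - 68, - 28.76, - 21, - 23/5, 7,35, 38,  44,63,87,95 ]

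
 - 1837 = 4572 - 6409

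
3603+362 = 3965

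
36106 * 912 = 32928672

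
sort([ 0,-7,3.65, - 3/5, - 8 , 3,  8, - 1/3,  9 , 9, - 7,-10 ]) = [  -  10 ,  -  8, - 7 ,- 7, - 3/5,  -  1/3,0,  3, 3.65,8, 9, 9]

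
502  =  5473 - 4971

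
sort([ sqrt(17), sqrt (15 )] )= [sqrt( 15 ),sqrt(17 )]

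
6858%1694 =82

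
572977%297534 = 275443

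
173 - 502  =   - 329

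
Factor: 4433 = 11^1*13^1*31^1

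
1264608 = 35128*36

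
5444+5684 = 11128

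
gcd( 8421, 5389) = 1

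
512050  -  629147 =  -117097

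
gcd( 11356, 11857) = 167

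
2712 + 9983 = 12695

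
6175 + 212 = 6387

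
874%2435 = 874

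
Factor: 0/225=0=   0^1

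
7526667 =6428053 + 1098614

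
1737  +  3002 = 4739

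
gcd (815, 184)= 1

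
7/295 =7/295 = 0.02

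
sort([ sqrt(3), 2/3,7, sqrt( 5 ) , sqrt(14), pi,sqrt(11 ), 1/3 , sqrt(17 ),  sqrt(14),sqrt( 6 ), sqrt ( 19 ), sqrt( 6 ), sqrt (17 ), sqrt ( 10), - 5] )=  [ - 5, 1/3,2/3, sqrt ( 3),  sqrt( 5 ), sqrt( 6 ), sqrt( 6 ), pi,sqrt(10 ) , sqrt (11), sqrt( 14),sqrt( 14),sqrt ( 17) , sqrt( 17 ), sqrt(19) , 7]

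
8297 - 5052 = 3245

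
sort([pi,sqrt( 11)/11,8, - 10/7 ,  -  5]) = [- 5, - 10/7,sqrt (11 )/11,pi, 8 ] 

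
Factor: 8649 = 3^2*31^2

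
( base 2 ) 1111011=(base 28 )4B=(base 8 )173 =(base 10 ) 123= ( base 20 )63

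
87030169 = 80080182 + 6949987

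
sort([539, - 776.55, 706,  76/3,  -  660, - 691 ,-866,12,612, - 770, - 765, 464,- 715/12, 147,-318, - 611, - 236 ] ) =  [  -  866, - 776.55, - 770,-765, - 691, - 660, - 611, - 318, - 236, - 715/12, 12, 76/3, 147, 464,  539, 612, 706]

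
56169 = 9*6241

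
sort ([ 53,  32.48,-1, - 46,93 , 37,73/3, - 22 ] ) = [-46, - 22, - 1,73/3,32.48,37,53,93]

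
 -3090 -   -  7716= 4626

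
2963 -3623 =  - 660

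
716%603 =113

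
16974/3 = 5658 = 5658.00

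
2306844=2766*834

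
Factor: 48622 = 2^1*  7^1*23^1 *151^1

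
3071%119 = 96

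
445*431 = 191795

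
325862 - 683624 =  - 357762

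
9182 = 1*9182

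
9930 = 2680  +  7250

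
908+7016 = 7924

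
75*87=6525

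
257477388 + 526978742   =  784456130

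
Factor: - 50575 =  - 5^2*7^1 * 17^2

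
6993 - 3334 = 3659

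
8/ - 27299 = -8/27299 = - 0.00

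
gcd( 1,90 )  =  1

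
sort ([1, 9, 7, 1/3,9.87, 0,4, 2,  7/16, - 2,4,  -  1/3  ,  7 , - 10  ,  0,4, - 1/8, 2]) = [  -  10, - 2, - 1/3, - 1/8,0, 0,1/3,7/16 , 1,2,2,4, 4,4, 7,  7, 9, 9.87]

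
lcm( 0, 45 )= 0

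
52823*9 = 475407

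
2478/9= 826/3=275.33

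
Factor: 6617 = 13^1*509^1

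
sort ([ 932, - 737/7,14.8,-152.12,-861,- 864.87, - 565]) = [ - 864.87, - 861,  -  565, - 152.12, -737/7,14.8,932] 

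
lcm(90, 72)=360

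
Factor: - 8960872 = - 2^3*1120109^1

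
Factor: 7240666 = 2^1 * 79^1*45827^1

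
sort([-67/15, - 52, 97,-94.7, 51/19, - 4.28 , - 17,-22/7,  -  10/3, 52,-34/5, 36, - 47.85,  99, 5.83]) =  [-94.7, - 52, - 47.85, - 17, - 34/5,-67/15, - 4.28,  -  10/3, - 22/7,51/19, 5.83 , 36, 52,97, 99]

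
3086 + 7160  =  10246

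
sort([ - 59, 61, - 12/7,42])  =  [ - 59, - 12/7,42,61 ] 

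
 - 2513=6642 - 9155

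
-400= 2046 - 2446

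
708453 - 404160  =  304293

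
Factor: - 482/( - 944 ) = 241/472 = 2^( - 3)*59^( - 1)*241^1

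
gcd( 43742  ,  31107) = 1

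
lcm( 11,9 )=99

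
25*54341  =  1358525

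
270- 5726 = -5456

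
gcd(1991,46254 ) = 1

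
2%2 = 0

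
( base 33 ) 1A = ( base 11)3a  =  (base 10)43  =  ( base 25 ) 1i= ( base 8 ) 53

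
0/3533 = 0  =  0.00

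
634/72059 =634/72059 = 0.01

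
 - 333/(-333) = 1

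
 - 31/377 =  - 31/377 = - 0.08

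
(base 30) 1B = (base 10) 41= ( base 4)221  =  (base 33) 18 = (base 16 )29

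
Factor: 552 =2^3*3^1*23^1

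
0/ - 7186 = 0/1 = -0.00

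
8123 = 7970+153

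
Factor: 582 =2^1*3^1*97^1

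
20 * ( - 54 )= -1080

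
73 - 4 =69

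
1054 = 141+913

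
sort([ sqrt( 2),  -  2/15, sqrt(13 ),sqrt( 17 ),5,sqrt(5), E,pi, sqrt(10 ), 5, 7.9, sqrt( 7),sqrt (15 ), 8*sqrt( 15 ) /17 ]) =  [  -  2/15,sqrt( 2 ) , 8*sqrt (15)/17, sqrt( 5), sqrt(7), E, pi,sqrt( 10 ), sqrt (13 ),sqrt (15),sqrt(17),  5, 5, 7.9 ]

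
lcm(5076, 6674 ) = 360396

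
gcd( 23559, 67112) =1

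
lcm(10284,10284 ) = 10284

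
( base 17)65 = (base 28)3N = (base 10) 107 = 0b1101011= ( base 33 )38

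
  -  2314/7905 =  - 2314/7905 = - 0.29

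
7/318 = 7/318 = 0.02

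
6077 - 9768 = -3691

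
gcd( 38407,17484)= 1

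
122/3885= 122/3885=0.03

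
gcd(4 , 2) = 2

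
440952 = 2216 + 438736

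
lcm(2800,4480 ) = 22400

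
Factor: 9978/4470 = 1663/745 = 5^( - 1 )*149^( - 1 )*1663^1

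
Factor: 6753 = 3^1 * 2251^1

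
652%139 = 96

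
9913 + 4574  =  14487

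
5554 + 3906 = 9460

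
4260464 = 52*81932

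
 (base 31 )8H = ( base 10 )265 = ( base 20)d5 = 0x109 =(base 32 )89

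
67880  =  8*8485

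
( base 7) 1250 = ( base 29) gc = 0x1dc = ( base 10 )476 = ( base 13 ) 2a8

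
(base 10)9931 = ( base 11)7509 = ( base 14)3895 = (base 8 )23313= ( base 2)10011011001011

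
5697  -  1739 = 3958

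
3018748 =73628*41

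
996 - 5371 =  - 4375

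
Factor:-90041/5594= - 2^(-1)*7^1*19^1  *  677^1*2797^(-1 ) 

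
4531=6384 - 1853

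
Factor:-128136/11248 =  - 2^(  -  1) * 3^1 * 37^ (-1)*281^1 =-843/74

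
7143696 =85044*84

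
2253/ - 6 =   -  751/2 =- 375.50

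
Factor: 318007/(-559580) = -2^ (-2)*5^( - 1)*7^(-2)*571^( - 1 )* 318007^1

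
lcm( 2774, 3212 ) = 61028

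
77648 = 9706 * 8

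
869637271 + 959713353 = 1829350624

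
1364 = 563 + 801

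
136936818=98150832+38785986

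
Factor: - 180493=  - 199^1*907^1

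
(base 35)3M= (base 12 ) A7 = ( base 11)106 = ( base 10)127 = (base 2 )1111111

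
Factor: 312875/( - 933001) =-5^3 * 2503^1*933001^(-1)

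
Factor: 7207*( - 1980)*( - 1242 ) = 17723166120 = 2^3 * 3^5 *5^1*11^1*23^1*7207^1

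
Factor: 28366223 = 4451^1*6373^1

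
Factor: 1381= 1381^1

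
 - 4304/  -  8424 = 538/1053 = 0.51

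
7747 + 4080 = 11827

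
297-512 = -215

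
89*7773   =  691797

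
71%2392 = 71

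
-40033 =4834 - 44867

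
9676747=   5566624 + 4110123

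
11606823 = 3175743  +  8431080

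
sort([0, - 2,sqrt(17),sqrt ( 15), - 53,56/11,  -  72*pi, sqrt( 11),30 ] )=[ - 72*pi, - 53, - 2,0,sqrt( 11 ),sqrt(15),sqrt( 17),  56/11 , 30]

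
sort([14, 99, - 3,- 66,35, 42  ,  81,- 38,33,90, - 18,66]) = [- 66,-38,-18, - 3, 14, 33 , 35,  42,66,  81, 90, 99]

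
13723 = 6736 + 6987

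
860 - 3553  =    -  2693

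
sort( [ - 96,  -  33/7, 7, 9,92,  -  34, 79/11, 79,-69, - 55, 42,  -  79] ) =[ - 96,-79, - 69,  -  55,-34 , - 33/7,7, 79/11,9, 42,79, 92]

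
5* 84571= 422855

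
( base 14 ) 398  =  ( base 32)mi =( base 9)882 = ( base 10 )722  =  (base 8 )1322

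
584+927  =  1511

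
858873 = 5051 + 853822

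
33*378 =12474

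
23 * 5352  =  123096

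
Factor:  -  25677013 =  - 67^1  *  179^1*2141^1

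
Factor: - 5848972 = - 2^2 * 337^1*4339^1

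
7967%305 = 37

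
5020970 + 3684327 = 8705297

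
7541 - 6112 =1429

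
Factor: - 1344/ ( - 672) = 2  =  2^1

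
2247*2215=4977105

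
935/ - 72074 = - 935/72074=-0.01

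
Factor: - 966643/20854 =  - 2^( - 1)*743^1*1301^1*10427^ (-1)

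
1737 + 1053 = 2790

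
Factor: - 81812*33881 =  - 2771872372 = - 2^2*17^1*113^1*181^1 * 1993^1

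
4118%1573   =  972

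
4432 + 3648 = 8080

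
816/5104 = 51/319 =0.16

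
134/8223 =134/8223  =  0.02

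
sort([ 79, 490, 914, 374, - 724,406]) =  [-724, 79, 374,406, 490,  914]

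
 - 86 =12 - 98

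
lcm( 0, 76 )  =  0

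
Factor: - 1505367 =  - 3^2*17^1*9839^1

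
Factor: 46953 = 3^3*37^1 * 47^1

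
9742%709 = 525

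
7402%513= 220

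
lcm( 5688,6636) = 39816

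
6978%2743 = 1492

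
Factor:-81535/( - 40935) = 3^( - 1 ) * 23^1 * 709^1*2729^( - 1 ) = 16307/8187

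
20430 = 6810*3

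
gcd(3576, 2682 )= 894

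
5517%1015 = 442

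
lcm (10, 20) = 20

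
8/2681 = 8/2681 =0.00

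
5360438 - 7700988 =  -2340550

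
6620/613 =10  +  490/613= 10.80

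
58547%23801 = 10945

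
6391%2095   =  106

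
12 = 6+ 6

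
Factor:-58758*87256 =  - 2^4*3^1*7^1*13^1*839^1  *1399^1 = -5126988048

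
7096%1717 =228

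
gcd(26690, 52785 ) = 85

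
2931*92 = 269652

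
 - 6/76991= - 6/76991 = - 0.00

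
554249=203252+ 350997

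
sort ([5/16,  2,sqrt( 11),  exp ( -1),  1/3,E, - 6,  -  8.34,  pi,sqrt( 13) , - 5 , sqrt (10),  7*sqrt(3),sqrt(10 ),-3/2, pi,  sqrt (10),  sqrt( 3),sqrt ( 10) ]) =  [  -  8.34 , - 6 ,- 5,-3/2 , 5/16,1/3 , exp( -1 ),sqrt(3) , 2,E, pi, pi,sqrt( 10), sqrt(10 ),sqrt ( 10),sqrt( 10), sqrt ( 11 ),  sqrt( 13),7*sqrt (3) ] 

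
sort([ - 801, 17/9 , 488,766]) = [ - 801,17/9,488,  766]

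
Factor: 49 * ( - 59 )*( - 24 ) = 69384 = 2^3*3^1 * 7^2*59^1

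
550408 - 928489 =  -378081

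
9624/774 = 12 + 56/129 = 12.43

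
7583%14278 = 7583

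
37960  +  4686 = 42646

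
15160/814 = 7580/407 = 18.62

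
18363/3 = 6121 = 6121.00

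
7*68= 476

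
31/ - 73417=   -1 + 73386/73417 = - 0.00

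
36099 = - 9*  ( - 4011 ) 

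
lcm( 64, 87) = 5568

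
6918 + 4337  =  11255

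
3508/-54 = - 65 + 1/27 = -64.96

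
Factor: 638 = 2^1*11^1*29^1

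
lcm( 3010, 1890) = 81270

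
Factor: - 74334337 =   -  7^1*11^1 * 29^1*33289^1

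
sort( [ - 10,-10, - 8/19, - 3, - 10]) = [ - 10, - 10, - 10,-3,  -  8/19] 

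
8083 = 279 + 7804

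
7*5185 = 36295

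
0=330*0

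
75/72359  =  75/72359 = 0.00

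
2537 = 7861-5324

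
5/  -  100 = -1 + 19/20= - 0.05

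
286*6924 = 1980264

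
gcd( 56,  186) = 2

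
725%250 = 225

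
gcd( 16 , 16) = 16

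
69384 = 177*392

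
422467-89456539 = -89034072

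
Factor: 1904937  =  3^1*634979^1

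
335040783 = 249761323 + 85279460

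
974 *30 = 29220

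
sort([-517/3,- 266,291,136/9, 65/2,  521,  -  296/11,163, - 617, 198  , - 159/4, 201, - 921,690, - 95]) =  [ - 921, - 617, - 266,-517/3, - 95,-159/4, - 296/11  ,  136/9,65/2,163, 198 , 201,291,521,  690 ] 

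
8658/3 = 2886= 2886.00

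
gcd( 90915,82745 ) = 95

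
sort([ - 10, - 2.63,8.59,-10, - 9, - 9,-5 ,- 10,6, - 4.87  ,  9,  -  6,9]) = [-10 ,-10, - 10,-9, - 9, - 6,-5, - 4.87,- 2.63, 6,  8.59,9,9] 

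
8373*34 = 284682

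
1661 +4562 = 6223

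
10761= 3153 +7608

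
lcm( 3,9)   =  9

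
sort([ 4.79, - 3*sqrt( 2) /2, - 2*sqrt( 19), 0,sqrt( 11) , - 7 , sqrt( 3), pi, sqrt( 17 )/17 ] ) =[-2*sqrt( 19), - 7,-3*sqrt( 2)/2,0  ,  sqrt( 17)/17,  sqrt(3),pi,sqrt( 11),4.79 ]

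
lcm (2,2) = 2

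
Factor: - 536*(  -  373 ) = 199928 = 2^3  *  67^1*373^1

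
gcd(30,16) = 2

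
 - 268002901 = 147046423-415049324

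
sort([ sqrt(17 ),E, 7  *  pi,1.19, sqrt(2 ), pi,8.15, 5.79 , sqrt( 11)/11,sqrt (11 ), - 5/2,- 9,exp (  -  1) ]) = [  -  9, -5/2, sqrt( 11 )/11,exp(- 1 ),1.19,sqrt( 2),E, pi,sqrt ( 11),sqrt ( 17), 5.79,8.15,7*pi]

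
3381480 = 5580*606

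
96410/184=523 + 89/92 = 523.97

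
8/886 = 4/443 = 0.01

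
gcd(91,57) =1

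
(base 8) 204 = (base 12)b0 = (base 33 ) 40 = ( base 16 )84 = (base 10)132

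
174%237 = 174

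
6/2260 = 3/1130= 0.00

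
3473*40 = 138920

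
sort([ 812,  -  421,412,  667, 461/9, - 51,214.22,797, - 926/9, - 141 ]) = [-421 , -141, - 926/9,- 51, 461/9,  214.22,  412,  667, 797,812 ] 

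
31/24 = 31/24=1.29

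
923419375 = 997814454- 74395079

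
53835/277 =194+97/277= 194.35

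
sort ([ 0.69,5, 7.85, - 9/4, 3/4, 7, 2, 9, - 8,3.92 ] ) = [-8,  -  9/4, 0.69, 3/4, 2, 3.92, 5, 7, 7.85,  9]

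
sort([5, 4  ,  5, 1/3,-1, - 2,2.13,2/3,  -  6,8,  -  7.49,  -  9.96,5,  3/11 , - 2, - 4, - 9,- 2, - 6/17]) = [ - 9.96,-9,-7.49,  -  6,- 4, - 2, -2,-2,- 1, - 6/17,3/11, 1/3,2/3,  2.13, 4,5 , 5,5,  8 ]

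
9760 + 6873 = 16633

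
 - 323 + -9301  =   - 9624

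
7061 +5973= 13034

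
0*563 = 0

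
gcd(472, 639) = 1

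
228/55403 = 228/55403 = 0.00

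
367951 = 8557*43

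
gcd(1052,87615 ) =1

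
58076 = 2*29038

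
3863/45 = 85 + 38/45 = 85.84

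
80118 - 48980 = 31138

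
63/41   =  1 + 22/41 = 1.54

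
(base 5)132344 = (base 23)A2D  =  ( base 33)4U3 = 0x14E5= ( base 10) 5349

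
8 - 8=0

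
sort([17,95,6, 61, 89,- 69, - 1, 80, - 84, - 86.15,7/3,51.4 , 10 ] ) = [ - 86.15, - 84, - 69, - 1, 7/3,6,10, 17, 51.4,61,80,89, 95] 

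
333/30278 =333/30278 = 0.01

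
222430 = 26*8555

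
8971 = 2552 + 6419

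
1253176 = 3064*409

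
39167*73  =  2859191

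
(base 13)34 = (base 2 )101011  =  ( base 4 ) 223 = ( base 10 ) 43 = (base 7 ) 61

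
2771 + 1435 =4206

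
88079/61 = 1443 +56/61 = 1443.92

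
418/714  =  209/357 = 0.59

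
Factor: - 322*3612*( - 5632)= 6550376448 = 2^12*3^1 * 7^2 * 11^1*23^1*43^1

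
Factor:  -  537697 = -109^1 *4933^1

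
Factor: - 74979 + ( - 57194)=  -132173^1 = -132173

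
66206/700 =94 + 29/50= 94.58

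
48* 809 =38832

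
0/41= 0 = 0.00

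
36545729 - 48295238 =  - 11749509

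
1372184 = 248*5533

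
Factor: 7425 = 3^3*5^2 * 11^1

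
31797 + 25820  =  57617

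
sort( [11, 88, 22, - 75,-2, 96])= [-75,-2 , 11, 22,88,96 ] 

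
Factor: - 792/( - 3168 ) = 1/4 = 2^( - 2 )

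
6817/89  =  76  +  53/89 = 76.60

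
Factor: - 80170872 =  - 2^3 * 3^1*3340453^1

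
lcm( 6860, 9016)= 315560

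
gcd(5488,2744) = 2744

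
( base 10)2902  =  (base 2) 101101010110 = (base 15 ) cd7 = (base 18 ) 8h4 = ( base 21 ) 6c4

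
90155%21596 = 3771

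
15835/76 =208 + 27/76 = 208.36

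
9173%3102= 2969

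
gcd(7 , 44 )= 1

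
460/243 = 460/243 = 1.89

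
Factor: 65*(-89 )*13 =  - 5^1*13^2*89^1 = -75205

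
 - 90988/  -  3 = 90988/3 =30329.33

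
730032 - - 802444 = 1532476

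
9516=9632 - 116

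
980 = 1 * 980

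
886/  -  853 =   -  886/853 = -1.04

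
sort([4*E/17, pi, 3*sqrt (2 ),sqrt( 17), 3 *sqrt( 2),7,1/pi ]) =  [ 1/pi, 4*E/17, pi, sqrt(17), 3 * sqrt(2 ) , 3*sqrt( 2 ), 7 ]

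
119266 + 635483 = 754749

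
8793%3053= 2687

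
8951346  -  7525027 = 1426319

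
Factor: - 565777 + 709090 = 143313  =  3^1*23^1*31^1*67^1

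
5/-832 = - 5/832 = - 0.01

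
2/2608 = 1/1304 = 0.00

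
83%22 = 17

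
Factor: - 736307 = - 11^1*13^1 *19^1 *271^1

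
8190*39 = 319410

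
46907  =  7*6701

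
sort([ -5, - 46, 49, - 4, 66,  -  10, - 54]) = [-54,-46, - 10,-5 ,-4, 49, 66 ] 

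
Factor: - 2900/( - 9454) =50/163 = 2^1 * 5^2*163^( - 1) 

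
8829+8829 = 17658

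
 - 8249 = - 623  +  -7626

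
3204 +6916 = 10120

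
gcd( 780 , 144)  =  12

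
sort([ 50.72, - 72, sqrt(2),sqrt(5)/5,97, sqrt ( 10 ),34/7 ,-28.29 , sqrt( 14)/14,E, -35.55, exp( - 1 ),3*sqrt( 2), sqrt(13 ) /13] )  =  [-72,-35.55,  -  28.29,  sqrt (14) /14,  sqrt(13 )/13,exp( -1),sqrt(5)/5 , sqrt( 2), E, sqrt(10), 3* sqrt( 2) , 34/7, 50.72,97 ]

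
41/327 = 41/327 = 0.13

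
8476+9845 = 18321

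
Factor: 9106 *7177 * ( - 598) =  - 2^2*13^1*23^1*29^1*157^1*7177^1 = - 39081549676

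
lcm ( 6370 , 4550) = 31850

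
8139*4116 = 33500124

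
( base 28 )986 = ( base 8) 16166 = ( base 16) 1C76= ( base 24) CFE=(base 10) 7286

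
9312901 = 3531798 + 5781103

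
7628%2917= 1794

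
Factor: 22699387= 911^1* 24917^1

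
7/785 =7/785 =0.01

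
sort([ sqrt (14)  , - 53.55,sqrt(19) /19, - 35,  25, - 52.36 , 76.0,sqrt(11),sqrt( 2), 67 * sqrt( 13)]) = [ - 53.55,  -  52.36, - 35,sqrt(19 ) /19, sqrt( 2 ),sqrt( 11 ) , sqrt(14), 25, 76.0,67 *sqrt(  13 )]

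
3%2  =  1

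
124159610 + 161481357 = 285640967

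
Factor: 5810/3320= 2^( - 2 )*7^1 = 7/4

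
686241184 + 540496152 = 1226737336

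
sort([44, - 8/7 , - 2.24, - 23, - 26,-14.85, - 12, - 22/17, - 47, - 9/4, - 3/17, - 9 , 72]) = [-47, - 26, - 23, - 14.85, - 12, - 9,-9/4,-2.24, - 22/17, - 8/7 , -3/17 , 44, 72]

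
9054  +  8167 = 17221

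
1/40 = 1/40 =0.03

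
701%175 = 1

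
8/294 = 4/147 = 0.03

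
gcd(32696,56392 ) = 8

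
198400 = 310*640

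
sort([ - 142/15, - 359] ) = [-359 , -142/15 ]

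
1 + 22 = 23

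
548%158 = 74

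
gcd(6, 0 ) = 6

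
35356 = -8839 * ( - 4)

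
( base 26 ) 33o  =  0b100001010010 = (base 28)2k2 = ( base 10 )2130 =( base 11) 1667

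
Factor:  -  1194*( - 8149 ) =9729906 = 2^1* 3^1*29^1*199^1 * 281^1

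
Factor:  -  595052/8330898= - 297526/4165449= -2^1*3^( - 1 )*148763^1*1388483^( - 1) 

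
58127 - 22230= 35897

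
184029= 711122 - 527093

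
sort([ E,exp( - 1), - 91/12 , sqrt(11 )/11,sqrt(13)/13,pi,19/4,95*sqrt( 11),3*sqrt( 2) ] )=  [ - 91/12,sqrt(13 ) /13,sqrt( 11 ) /11 , exp( - 1 ),E, pi,3*sqrt( 2 ),19/4,95*sqrt(11 )] 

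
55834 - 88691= - 32857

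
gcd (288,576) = 288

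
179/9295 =179/9295 =0.02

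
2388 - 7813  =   - 5425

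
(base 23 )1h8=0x3A0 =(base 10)928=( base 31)tt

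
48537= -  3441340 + 3489877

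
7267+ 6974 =14241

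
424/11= 424/11 = 38.55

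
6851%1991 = 878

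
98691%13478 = 4345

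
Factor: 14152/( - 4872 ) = - 3^(  -  1)*7^( - 1)*61^1  =  - 61/21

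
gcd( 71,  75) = 1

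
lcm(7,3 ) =21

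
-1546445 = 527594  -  2074039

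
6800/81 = 6800/81 = 83.95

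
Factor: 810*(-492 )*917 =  - 2^3*3^5*5^1*7^1*41^1*131^1 = -365442840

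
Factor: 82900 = 2^2*5^2* 829^1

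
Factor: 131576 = 2^3*16447^1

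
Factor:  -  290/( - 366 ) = 3^( -1)*5^1*29^1*61^ ( - 1)  =  145/183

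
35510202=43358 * 819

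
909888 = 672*1354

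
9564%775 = 264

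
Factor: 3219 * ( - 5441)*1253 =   -  3^1 * 7^1 * 29^1*37^1 * 179^1 * 5441^1 = - 21945767487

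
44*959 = 42196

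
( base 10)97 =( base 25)3M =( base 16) 61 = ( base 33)2v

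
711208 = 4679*152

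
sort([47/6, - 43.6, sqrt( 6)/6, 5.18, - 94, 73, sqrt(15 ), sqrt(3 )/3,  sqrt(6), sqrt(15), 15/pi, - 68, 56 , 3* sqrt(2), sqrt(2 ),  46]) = [- 94, - 68, - 43.6, sqrt( 6 )/6, sqrt( 3)/3,sqrt ( 2 ), sqrt(6), sqrt(15 ), sqrt(15), 3*sqrt( 2), 15/pi,5.18, 47/6,46, 56,73] 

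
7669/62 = 7669/62=123.69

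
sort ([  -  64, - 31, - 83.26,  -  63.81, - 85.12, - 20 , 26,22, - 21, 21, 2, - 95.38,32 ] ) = [ - 95.38, - 85.12, - 83.26, - 64, - 63.81, - 31, - 21 , - 20,  2,  21,22,  26, 32 ]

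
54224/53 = 54224/53 = 1023.09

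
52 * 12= 624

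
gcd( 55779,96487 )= 1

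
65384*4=261536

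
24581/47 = 523= 523.00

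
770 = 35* 22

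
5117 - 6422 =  - 1305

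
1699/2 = 849 + 1/2 = 849.50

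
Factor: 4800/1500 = 2^4  *5^( - 1)=16/5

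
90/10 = 9 = 9.00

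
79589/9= 79589/9 = 8843.22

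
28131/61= 461 + 10/61=461.16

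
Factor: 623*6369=3967887 = 3^1*7^1*11^1*89^1*193^1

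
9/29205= 1/3245 = 0.00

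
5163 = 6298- 1135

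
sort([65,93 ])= [ 65,93 ] 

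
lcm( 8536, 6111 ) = 537768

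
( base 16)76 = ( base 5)433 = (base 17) 6g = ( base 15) 7D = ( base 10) 118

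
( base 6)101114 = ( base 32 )7R6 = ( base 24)DMM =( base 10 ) 8038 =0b1111101100110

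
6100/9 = 6100/9 = 677.78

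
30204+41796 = 72000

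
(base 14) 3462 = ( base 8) 21616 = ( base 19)1641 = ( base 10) 9102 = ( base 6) 110050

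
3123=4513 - 1390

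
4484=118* 38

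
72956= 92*793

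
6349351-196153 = 6153198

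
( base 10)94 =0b1011110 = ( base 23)42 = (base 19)4i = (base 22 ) 46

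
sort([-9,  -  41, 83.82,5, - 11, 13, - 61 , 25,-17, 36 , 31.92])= [ - 61, - 41,-17,  -  11, - 9,5, 13, 25, 31.92,36, 83.82 ]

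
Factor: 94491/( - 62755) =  - 3^2 *5^( - 1 )*7^(  -  1 )*11^ ( - 1)*163^ ( - 1)* 10499^1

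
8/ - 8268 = -1  +  2065/2067 = - 0.00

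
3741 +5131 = 8872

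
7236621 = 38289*189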